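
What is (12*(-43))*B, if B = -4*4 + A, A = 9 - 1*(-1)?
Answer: 3096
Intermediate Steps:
A = 10 (A = 9 + 1 = 10)
B = -6 (B = -4*4 + 10 = -16 + 10 = -6)
(12*(-43))*B = (12*(-43))*(-6) = -516*(-6) = 3096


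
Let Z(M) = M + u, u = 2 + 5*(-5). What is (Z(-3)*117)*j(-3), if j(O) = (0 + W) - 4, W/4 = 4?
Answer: -36504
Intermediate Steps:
W = 16 (W = 4*4 = 16)
u = -23 (u = 2 - 25 = -23)
j(O) = 12 (j(O) = (0 + 16) - 4 = 16 - 4 = 12)
Z(M) = -23 + M (Z(M) = M - 23 = -23 + M)
(Z(-3)*117)*j(-3) = ((-23 - 3)*117)*12 = -26*117*12 = -3042*12 = -36504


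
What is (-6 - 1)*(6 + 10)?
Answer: -112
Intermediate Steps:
(-6 - 1)*(6 + 10) = -7*16 = -112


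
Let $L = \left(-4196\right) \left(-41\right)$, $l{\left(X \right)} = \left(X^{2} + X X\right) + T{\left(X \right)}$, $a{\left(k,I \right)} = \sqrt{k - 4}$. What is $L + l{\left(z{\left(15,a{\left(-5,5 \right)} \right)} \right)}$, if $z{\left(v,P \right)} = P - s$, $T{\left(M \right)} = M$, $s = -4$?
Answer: $172054 + 51 i \approx 1.7205 \cdot 10^{5} + 51.0 i$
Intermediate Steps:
$a{\left(k,I \right)} = \sqrt{-4 + k}$
$z{\left(v,P \right)} = 4 + P$ ($z{\left(v,P \right)} = P - -4 = P + 4 = 4 + P$)
$l{\left(X \right)} = X + 2 X^{2}$ ($l{\left(X \right)} = \left(X^{2} + X X\right) + X = \left(X^{2} + X^{2}\right) + X = 2 X^{2} + X = X + 2 X^{2}$)
$L = 172036$
$L + l{\left(z{\left(15,a{\left(-5,5 \right)} \right)} \right)} = 172036 + \left(4 + \sqrt{-4 - 5}\right) \left(1 + 2 \left(4 + \sqrt{-4 - 5}\right)\right) = 172036 + \left(4 + \sqrt{-9}\right) \left(1 + 2 \left(4 + \sqrt{-9}\right)\right) = 172036 + \left(4 + 3 i\right) \left(1 + 2 \left(4 + 3 i\right)\right) = 172036 + \left(4 + 3 i\right) \left(1 + \left(8 + 6 i\right)\right) = 172036 + \left(4 + 3 i\right) \left(9 + 6 i\right)$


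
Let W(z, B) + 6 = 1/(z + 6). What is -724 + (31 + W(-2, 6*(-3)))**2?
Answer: -1383/16 ≈ -86.438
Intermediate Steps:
W(z, B) = -6 + 1/(6 + z) (W(z, B) = -6 + 1/(z + 6) = -6 + 1/(6 + z))
-724 + (31 + W(-2, 6*(-3)))**2 = -724 + (31 + (-35 - 6*(-2))/(6 - 2))**2 = -724 + (31 + (-35 + 12)/4)**2 = -724 + (31 + (1/4)*(-23))**2 = -724 + (31 - 23/4)**2 = -724 + (101/4)**2 = -724 + 10201/16 = -1383/16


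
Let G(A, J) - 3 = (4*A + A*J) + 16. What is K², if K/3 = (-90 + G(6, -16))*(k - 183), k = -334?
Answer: 49192134849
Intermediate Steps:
G(A, J) = 19 + 4*A + A*J (G(A, J) = 3 + ((4*A + A*J) + 16) = 3 + (16 + 4*A + A*J) = 19 + 4*A + A*J)
K = 221793 (K = 3*((-90 + (19 + 4*6 + 6*(-16)))*(-334 - 183)) = 3*((-90 + (19 + 24 - 96))*(-517)) = 3*((-90 - 53)*(-517)) = 3*(-143*(-517)) = 3*73931 = 221793)
K² = 221793² = 49192134849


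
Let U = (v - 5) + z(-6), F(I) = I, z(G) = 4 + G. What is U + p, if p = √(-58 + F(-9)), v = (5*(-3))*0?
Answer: -7 + I*√67 ≈ -7.0 + 8.1853*I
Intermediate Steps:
v = 0 (v = -15*0 = 0)
U = -7 (U = (0 - 5) + (4 - 6) = -5 - 2 = -7)
p = I*√67 (p = √(-58 - 9) = √(-67) = I*√67 ≈ 8.1853*I)
U + p = -7 + I*√67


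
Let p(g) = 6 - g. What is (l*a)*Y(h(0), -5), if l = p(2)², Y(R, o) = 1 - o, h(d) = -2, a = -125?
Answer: -12000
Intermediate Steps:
l = 16 (l = (6 - 1*2)² = (6 - 2)² = 4² = 16)
(l*a)*Y(h(0), -5) = (16*(-125))*(1 - 1*(-5)) = -2000*(1 + 5) = -2000*6 = -12000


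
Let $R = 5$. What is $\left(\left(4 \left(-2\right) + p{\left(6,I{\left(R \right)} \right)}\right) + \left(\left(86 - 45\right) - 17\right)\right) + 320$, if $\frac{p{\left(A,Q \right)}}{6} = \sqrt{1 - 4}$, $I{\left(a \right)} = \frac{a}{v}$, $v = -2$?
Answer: $336 + 6 i \sqrt{3} \approx 336.0 + 10.392 i$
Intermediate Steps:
$I{\left(a \right)} = - \frac{a}{2}$ ($I{\left(a \right)} = \frac{a}{-2} = a \left(- \frac{1}{2}\right) = - \frac{a}{2}$)
$p{\left(A,Q \right)} = 6 i \sqrt{3}$ ($p{\left(A,Q \right)} = 6 \sqrt{1 - 4} = 6 \sqrt{-3} = 6 i \sqrt{3}$)
$\left(\left(4 \left(-2\right) + p{\left(6,I{\left(R \right)} \right)}\right) + \left(\left(86 - 45\right) - 17\right)\right) + 320 = \left(\left(4 \left(-2\right) + 6 i \sqrt{3}\right) + \left(\left(86 - 45\right) - 17\right)\right) + 320 = \left(\left(-8 + 6 i \sqrt{3}\right) + \left(41 - 17\right)\right) + 320 = \left(\left(-8 + 6 i \sqrt{3}\right) + 24\right) + 320 = \left(16 + 6 i \sqrt{3}\right) + 320 = 336 + 6 i \sqrt{3}$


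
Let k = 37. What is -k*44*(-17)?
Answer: 27676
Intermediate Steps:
-k*44*(-17) = -37*44*(-17) = -1628*(-17) = -1*(-27676) = 27676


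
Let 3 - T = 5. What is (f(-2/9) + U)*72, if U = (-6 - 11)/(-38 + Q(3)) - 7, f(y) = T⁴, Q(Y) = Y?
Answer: 23904/35 ≈ 682.97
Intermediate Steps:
T = -2 (T = 3 - 1*5 = 3 - 5 = -2)
f(y) = 16 (f(y) = (-2)⁴ = 16)
U = -228/35 (U = (-6 - 11)/(-38 + 3) - 7 = -17/(-35) - 7 = -17*(-1/35) - 7 = 17/35 - 7 = -228/35 ≈ -6.5143)
(f(-2/9) + U)*72 = (16 - 228/35)*72 = (332/35)*72 = 23904/35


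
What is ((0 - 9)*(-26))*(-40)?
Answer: -9360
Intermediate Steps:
((0 - 9)*(-26))*(-40) = -9*(-26)*(-40) = 234*(-40) = -9360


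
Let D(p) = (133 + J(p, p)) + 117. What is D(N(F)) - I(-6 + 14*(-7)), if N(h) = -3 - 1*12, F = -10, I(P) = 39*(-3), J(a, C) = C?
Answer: 352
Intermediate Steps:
I(P) = -117
N(h) = -15 (N(h) = -3 - 12 = -15)
D(p) = 250 + p (D(p) = (133 + p) + 117 = 250 + p)
D(N(F)) - I(-6 + 14*(-7)) = (250 - 15) - 1*(-117) = 235 + 117 = 352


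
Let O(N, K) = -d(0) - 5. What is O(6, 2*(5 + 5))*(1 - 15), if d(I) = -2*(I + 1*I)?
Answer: 70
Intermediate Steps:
d(I) = -4*I (d(I) = -2*(I + I) = -4*I)
O(N, K) = -5 (O(N, K) = -(-4)*0 - 5 = -1*0 - 5 = 0 - 5 = -5)
O(6, 2*(5 + 5))*(1 - 15) = -5*(1 - 15) = -5*(-14) = 70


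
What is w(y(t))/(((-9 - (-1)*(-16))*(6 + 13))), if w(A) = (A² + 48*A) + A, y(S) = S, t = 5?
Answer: -54/95 ≈ -0.56842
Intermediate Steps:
w(A) = A² + 49*A
w(y(t))/(((-9 - (-1)*(-16))*(6 + 13))) = (5*(49 + 5))/(((-9 - (-1)*(-16))*(6 + 13))) = (5*54)/(((-9 - 1*16)*19)) = 270/(((-9 - 16)*19)) = 270/((-25*19)) = 270/(-475) = 270*(-1/475) = -54/95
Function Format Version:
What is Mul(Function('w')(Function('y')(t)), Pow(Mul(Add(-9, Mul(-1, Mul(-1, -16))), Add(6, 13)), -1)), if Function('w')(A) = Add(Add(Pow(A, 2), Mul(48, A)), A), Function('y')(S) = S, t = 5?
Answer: Rational(-54, 95) ≈ -0.56842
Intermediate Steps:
Function('w')(A) = Add(Pow(A, 2), Mul(49, A))
Mul(Function('w')(Function('y')(t)), Pow(Mul(Add(-9, Mul(-1, Mul(-1, -16))), Add(6, 13)), -1)) = Mul(Mul(5, Add(49, 5)), Pow(Mul(Add(-9, Mul(-1, Mul(-1, -16))), Add(6, 13)), -1)) = Mul(Mul(5, 54), Pow(Mul(Add(-9, Mul(-1, 16)), 19), -1)) = Mul(270, Pow(Mul(Add(-9, -16), 19), -1)) = Mul(270, Pow(Mul(-25, 19), -1)) = Mul(270, Pow(-475, -1)) = Mul(270, Rational(-1, 475)) = Rational(-54, 95)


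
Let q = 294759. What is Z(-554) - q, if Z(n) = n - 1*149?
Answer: -295462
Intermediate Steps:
Z(n) = -149 + n (Z(n) = n - 149 = -149 + n)
Z(-554) - q = (-149 - 554) - 1*294759 = -703 - 294759 = -295462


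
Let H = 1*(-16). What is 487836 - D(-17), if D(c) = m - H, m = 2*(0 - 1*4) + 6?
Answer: 487822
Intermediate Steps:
m = -2 (m = 2*(0 - 4) + 6 = 2*(-4) + 6 = -8 + 6 = -2)
H = -16
D(c) = 14 (D(c) = -2 - 1*(-16) = -2 + 16 = 14)
487836 - D(-17) = 487836 - 1*14 = 487836 - 14 = 487822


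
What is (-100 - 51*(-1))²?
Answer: 2401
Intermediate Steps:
(-100 - 51*(-1))² = (-100 + 51)² = (-49)² = 2401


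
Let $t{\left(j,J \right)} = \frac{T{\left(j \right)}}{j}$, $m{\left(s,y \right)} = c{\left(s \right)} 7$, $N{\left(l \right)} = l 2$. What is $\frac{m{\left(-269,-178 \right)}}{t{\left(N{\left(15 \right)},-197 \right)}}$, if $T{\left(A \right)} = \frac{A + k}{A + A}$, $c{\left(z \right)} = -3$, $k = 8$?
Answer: $- \frac{18900}{19} \approx -994.74$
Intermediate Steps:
$N{\left(l \right)} = 2 l$
$T{\left(A \right)} = \frac{8 + A}{2 A}$ ($T{\left(A \right)} = \frac{A + 8}{A + A} = \frac{8 + A}{2 A}$)
$m{\left(s,y \right)} = -21$ ($m{\left(s,y \right)} = \left(-3\right) 7 = -21$)
$t{\left(j,J \right)} = \frac{8 + j}{2 j^{2}}$ ($t{\left(j,J \right)} = \frac{\frac{1}{2} \frac{1}{j} \left(8 + j\right)}{j} = \frac{8 + j}{2 j^{2}}$)
$\frac{m{\left(-269,-178 \right)}}{t{\left(N{\left(15 \right)},-197 \right)}} = - \frac{21}{\frac{1}{2} \cdot \frac{1}{900} \left(8 + 2 \cdot 15\right)} = - \frac{21}{\frac{1}{2} \cdot \frac{1}{900} \left(8 + 30\right)} = - \frac{21}{\frac{1}{2} \cdot \frac{1}{900} \cdot 38} = - \frac{21}{\frac{19}{900}} = \left(-21\right) \frac{900}{19} = - \frac{18900}{19}$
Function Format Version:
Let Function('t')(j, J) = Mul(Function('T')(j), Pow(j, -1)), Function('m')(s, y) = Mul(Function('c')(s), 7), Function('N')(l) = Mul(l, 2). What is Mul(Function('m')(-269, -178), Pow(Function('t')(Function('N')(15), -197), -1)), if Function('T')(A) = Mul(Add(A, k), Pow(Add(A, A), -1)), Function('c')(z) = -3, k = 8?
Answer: Rational(-18900, 19) ≈ -994.74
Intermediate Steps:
Function('N')(l) = Mul(2, l)
Function('T')(A) = Mul(Rational(1, 2), Pow(A, -1), Add(8, A)) (Function('T')(A) = Mul(Add(A, 8), Pow(Add(A, A), -1)) = Mul(Add(8, A), Pow(Mul(2, A), -1)) = Mul(Add(8, A), Mul(Rational(1, 2), Pow(A, -1))) = Mul(Rational(1, 2), Pow(A, -1), Add(8, A)))
Function('m')(s, y) = -21 (Function('m')(s, y) = Mul(-3, 7) = -21)
Function('t')(j, J) = Mul(Rational(1, 2), Pow(j, -2), Add(8, j)) (Function('t')(j, J) = Mul(Mul(Rational(1, 2), Pow(j, -1), Add(8, j)), Pow(j, -1)) = Mul(Rational(1, 2), Pow(j, -2), Add(8, j)))
Mul(Function('m')(-269, -178), Pow(Function('t')(Function('N')(15), -197), -1)) = Mul(-21, Pow(Mul(Rational(1, 2), Pow(Mul(2, 15), -2), Add(8, Mul(2, 15))), -1)) = Mul(-21, Pow(Mul(Rational(1, 2), Pow(30, -2), Add(8, 30)), -1)) = Mul(-21, Pow(Mul(Rational(1, 2), Rational(1, 900), 38), -1)) = Mul(-21, Pow(Rational(19, 900), -1)) = Mul(-21, Rational(900, 19)) = Rational(-18900, 19)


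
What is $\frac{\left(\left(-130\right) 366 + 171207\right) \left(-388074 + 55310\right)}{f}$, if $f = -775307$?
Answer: $\frac{1788635436}{33709} \approx 53061.0$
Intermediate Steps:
$\frac{\left(\left(-130\right) 366 + 171207\right) \left(-388074 + 55310\right)}{f} = \frac{\left(\left(-130\right) 366 + 171207\right) \left(-388074 + 55310\right)}{-775307} = \left(-47580 + 171207\right) \left(-332764\right) \left(- \frac{1}{775307}\right) = 123627 \left(-332764\right) \left(- \frac{1}{775307}\right) = \left(-41138615028\right) \left(- \frac{1}{775307}\right) = \frac{1788635436}{33709}$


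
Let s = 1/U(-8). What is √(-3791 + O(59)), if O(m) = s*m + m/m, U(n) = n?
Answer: I*√60758/4 ≈ 61.623*I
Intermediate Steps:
s = -⅛ (s = 1/(-8) = -⅛ ≈ -0.12500)
O(m) = 1 - m/8 (O(m) = -m/8 + m/m = -m/8 + 1 = 1 - m/8)
√(-3791 + O(59)) = √(-3791 + (1 - ⅛*59)) = √(-3791 + (1 - 59/8)) = √(-3791 - 51/8) = √(-30379/8) = I*√60758/4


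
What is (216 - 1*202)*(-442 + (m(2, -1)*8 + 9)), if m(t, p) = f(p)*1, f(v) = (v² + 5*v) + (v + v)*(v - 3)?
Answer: -5614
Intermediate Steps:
f(v) = v² + 5*v + 2*v*(-3 + v) (f(v) = (v² + 5*v) + (2*v)*(-3 + v) = (v² + 5*v) + 2*v*(-3 + v) = v² + 5*v + 2*v*(-3 + v))
m(t, p) = p*(-1 + 3*p) (m(t, p) = (p*(-1 + 3*p))*1 = p*(-1 + 3*p))
(216 - 1*202)*(-442 + (m(2, -1)*8 + 9)) = (216 - 1*202)*(-442 + (-(-1 + 3*(-1))*8 + 9)) = (216 - 202)*(-442 + (-(-1 - 3)*8 + 9)) = 14*(-442 + (-1*(-4)*8 + 9)) = 14*(-442 + (4*8 + 9)) = 14*(-442 + (32 + 9)) = 14*(-442 + 41) = 14*(-401) = -5614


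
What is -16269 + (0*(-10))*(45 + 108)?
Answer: -16269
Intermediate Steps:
-16269 + (0*(-10))*(45 + 108) = -16269 + 0*153 = -16269 + 0 = -16269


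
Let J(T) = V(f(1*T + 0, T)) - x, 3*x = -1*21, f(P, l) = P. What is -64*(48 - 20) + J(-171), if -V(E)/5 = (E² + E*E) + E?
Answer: -293340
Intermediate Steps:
x = -7 (x = (-1*21)/3 = (⅓)*(-21) = -7)
V(E) = -10*E² - 5*E (V(E) = -5*((E² + E*E) + E) = -5*((E² + E²) + E) = -5*(2*E² + E) = -5*(E + 2*E²) = -10*E² - 5*E)
J(T) = 7 - 5*T*(1 + 2*T) (J(T) = -5*(1*T + 0)*(1 + 2*(1*T + 0)) - 1*(-7) = -5*(T + 0)*(1 + 2*(T + 0)) + 7 = -5*T*(1 + 2*T) + 7 = 7 - 5*T*(1 + 2*T))
-64*(48 - 20) + J(-171) = -64*(48 - 20) + (7 - 5*(-171)*(1 + 2*(-171))) = -64*28 + (7 - 5*(-171)*(1 - 342)) = -1792 + (7 - 5*(-171)*(-341)) = -1792 + (7 - 291555) = -1792 - 291548 = -293340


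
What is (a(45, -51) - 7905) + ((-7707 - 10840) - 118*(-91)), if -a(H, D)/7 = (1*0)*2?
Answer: -15714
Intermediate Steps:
a(H, D) = 0 (a(H, D) = -7*1*0*2 = -0*2 = -7*0 = 0)
(a(45, -51) - 7905) + ((-7707 - 10840) - 118*(-91)) = (0 - 7905) + ((-7707 - 10840) - 118*(-91)) = -7905 + (-18547 + 10738) = -7905 - 7809 = -15714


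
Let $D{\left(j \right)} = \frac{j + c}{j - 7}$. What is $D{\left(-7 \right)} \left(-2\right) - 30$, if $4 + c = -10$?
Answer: $-33$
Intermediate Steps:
$c = -14$ ($c = -4 - 10 = -14$)
$D{\left(j \right)} = \frac{-14 + j}{-7 + j}$ ($D{\left(j \right)} = \frac{j - 14}{j - 7} = \frac{-14 + j}{-7 + j}$)
$D{\left(-7 \right)} \left(-2\right) - 30 = \frac{-14 - 7}{-7 - 7} \left(-2\right) - 30 = \frac{1}{-14} \left(-21\right) \left(-2\right) - 30 = \left(- \frac{1}{14}\right) \left(-21\right) \left(-2\right) - 30 = \frac{3}{2} \left(-2\right) - 30 = -3 - 30 = -33$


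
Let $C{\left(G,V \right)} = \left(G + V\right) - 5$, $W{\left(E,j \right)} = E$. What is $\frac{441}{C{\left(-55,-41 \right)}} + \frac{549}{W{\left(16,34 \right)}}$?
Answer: $\frac{48393}{1616} \approx 29.946$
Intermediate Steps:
$C{\left(G,V \right)} = -5 + G + V$
$\frac{441}{C{\left(-55,-41 \right)}} + \frac{549}{W{\left(16,34 \right)}} = \frac{441}{-5 - 55 - 41} + \frac{549}{16} = \frac{441}{-101} + 549 \cdot \frac{1}{16} = 441 \left(- \frac{1}{101}\right) + \frac{549}{16} = - \frac{441}{101} + \frac{549}{16} = \frac{48393}{1616}$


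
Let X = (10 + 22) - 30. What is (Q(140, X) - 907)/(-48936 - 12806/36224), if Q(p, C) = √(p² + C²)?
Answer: 16427584/886335235 - 470912*√29/886335235 ≈ 0.015673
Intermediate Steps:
X = 2 (X = 32 - 30 = 2)
Q(p, C) = √(C² + p²)
(Q(140, X) - 907)/(-48936 - 12806/36224) = (√(2² + 140²) - 907)/(-48936 - 12806/36224) = (√(4 + 19600) - 907)/(-48936 - 12806*1/36224) = (√19604 - 907)/(-48936 - 6403/18112) = (26*√29 - 907)/(-886335235/18112) = (-907 + 26*√29)*(-18112/886335235) = 16427584/886335235 - 470912*√29/886335235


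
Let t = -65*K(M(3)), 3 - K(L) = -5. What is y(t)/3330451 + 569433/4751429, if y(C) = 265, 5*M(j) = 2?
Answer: 1897727832968/15824401464479 ≈ 0.11992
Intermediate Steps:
M(j) = 2/5 (M(j) = (1/5)*2 = 2/5)
K(L) = 8 (K(L) = 3 - 1*(-5) = 3 + 5 = 8)
t = -520 (t = -65*8 = -520)
y(t)/3330451 + 569433/4751429 = 265/3330451 + 569433/4751429 = 1897727832968/15824401464479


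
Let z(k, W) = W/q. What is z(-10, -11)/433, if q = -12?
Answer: 11/5196 ≈ 0.0021170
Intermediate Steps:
z(k, W) = -W/12 (z(k, W) = W/(-12) = W*(-1/12) = -W/12)
z(-10, -11)/433 = -1/12*(-11)/433 = (11/12)*(1/433) = 11/5196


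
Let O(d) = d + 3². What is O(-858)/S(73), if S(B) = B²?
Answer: -849/5329 ≈ -0.15932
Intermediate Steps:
O(d) = 9 + d (O(d) = d + 9 = 9 + d)
O(-858)/S(73) = (9 - 858)/(73²) = -849/5329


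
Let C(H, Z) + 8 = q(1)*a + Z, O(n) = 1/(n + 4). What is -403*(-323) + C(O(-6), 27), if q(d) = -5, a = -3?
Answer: 130203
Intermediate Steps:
O(n) = 1/(4 + n)
C(H, Z) = 7 + Z (C(H, Z) = -8 + (-5*(-3) + Z) = -8 + (15 + Z) = 7 + Z)
-403*(-323) + C(O(-6), 27) = -403*(-323) + (7 + 27) = 130169 + 34 = 130203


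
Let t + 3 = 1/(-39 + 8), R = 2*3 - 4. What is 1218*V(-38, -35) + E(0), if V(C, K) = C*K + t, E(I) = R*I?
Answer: 50103648/31 ≈ 1.6162e+6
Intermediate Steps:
R = 2 (R = 6 - 4 = 2)
t = -94/31 (t = -3 + 1/(-39 + 8) = -3 + 1/(-31) = -3 - 1/31 = -94/31 ≈ -3.0323)
E(I) = 2*I
V(C, K) = -94/31 + C*K (V(C, K) = C*K - 94/31 = -94/31 + C*K)
1218*V(-38, -35) + E(0) = 1218*(-94/31 - 38*(-35)) + 2*0 = 1218*(-94/31 + 1330) + 0 = 1218*(41136/31) + 0 = 50103648/31 + 0 = 50103648/31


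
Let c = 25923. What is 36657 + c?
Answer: 62580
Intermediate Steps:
36657 + c = 36657 + 25923 = 62580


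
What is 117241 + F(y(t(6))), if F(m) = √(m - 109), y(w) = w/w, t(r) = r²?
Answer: 117241 + 6*I*√3 ≈ 1.1724e+5 + 10.392*I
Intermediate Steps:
y(w) = 1
F(m) = √(-109 + m)
117241 + F(y(t(6))) = 117241 + √(-109 + 1) = 117241 + √(-108) = 117241 + 6*I*√3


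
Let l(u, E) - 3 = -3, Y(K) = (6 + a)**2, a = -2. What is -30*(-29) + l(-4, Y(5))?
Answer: 870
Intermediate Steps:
Y(K) = 16 (Y(K) = (6 - 2)**2 = 4**2 = 16)
l(u, E) = 0 (l(u, E) = 3 - 3 = 0)
-30*(-29) + l(-4, Y(5)) = -30*(-29) + 0 = 870 + 0 = 870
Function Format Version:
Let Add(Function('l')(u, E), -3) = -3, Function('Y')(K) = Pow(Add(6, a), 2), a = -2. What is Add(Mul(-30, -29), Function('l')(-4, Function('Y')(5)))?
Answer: 870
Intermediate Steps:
Function('Y')(K) = 16 (Function('Y')(K) = Pow(Add(6, -2), 2) = Pow(4, 2) = 16)
Function('l')(u, E) = 0 (Function('l')(u, E) = Add(3, -3) = 0)
Add(Mul(-30, -29), Function('l')(-4, Function('Y')(5))) = Add(Mul(-30, -29), 0) = Add(870, 0) = 870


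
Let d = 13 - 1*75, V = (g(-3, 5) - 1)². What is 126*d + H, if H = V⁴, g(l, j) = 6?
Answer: 382813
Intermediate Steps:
V = 25 (V = (6 - 1)² = 5² = 25)
d = -62 (d = 13 - 75 = -62)
H = 390625 (H = 25⁴ = 390625)
126*d + H = 126*(-62) + 390625 = -7812 + 390625 = 382813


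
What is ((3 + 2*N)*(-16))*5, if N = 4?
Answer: -880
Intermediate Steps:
((3 + 2*N)*(-16))*5 = ((3 + 2*4)*(-16))*5 = ((3 + 8)*(-16))*5 = (11*(-16))*5 = -176*5 = -880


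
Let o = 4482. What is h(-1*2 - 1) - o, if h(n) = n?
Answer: -4485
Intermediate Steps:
h(-1*2 - 1) - o = (-1*2 - 1) - 1*4482 = (-2 - 1) - 4482 = -3 - 4482 = -4485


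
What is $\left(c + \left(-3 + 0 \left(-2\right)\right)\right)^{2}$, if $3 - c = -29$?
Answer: $841$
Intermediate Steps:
$c = 32$ ($c = 3 - -29 = 3 + 29 = 32$)
$\left(c + \left(-3 + 0 \left(-2\right)\right)\right)^{2} = \left(32 + \left(-3 + 0 \left(-2\right)\right)\right)^{2} = \left(32 + \left(-3 + 0\right)\right)^{2} = \left(32 - 3\right)^{2} = 29^{2} = 841$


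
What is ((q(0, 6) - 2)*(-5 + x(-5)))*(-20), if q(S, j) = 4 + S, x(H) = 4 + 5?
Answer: -160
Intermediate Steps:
x(H) = 9
((q(0, 6) - 2)*(-5 + x(-5)))*(-20) = (((4 + 0) - 2)*(-5 + 9))*(-20) = ((4 - 2)*4)*(-20) = (2*4)*(-20) = 8*(-20) = -160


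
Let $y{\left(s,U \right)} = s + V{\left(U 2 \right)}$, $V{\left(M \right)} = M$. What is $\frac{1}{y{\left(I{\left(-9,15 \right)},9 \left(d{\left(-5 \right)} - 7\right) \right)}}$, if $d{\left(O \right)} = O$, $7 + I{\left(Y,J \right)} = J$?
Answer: $- \frac{1}{208} \approx -0.0048077$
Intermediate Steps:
$I{\left(Y,J \right)} = -7 + J$
$y{\left(s,U \right)} = s + 2 U$ ($y{\left(s,U \right)} = s + U 2 = s + 2 U$)
$\frac{1}{y{\left(I{\left(-9,15 \right)},9 \left(d{\left(-5 \right)} - 7\right) \right)}} = \frac{1}{\left(-7 + 15\right) + 2 \cdot 9 \left(-5 - 7\right)} = \frac{1}{8 + 2 \cdot 9 \left(-12\right)} = \frac{1}{8 + 2 \left(-108\right)} = \frac{1}{8 - 216} = \frac{1}{-208} = - \frac{1}{208}$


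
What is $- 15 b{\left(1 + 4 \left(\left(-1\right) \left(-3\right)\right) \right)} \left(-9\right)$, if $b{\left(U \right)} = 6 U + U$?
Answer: $12285$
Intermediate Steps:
$b{\left(U \right)} = 7 U$
$- 15 b{\left(1 + 4 \left(\left(-1\right) \left(-3\right)\right) \right)} \left(-9\right) = - 15 \cdot 7 \left(1 + 4 \left(\left(-1\right) \left(-3\right)\right)\right) \left(-9\right) = - 15 \cdot 7 \left(1 + 4 \cdot 3\right) \left(-9\right) = - 15 \cdot 7 \left(1 + 12\right) \left(-9\right) = - 15 \cdot 7 \cdot 13 \left(-9\right) = \left(-15\right) 91 \left(-9\right) = \left(-1365\right) \left(-9\right) = 12285$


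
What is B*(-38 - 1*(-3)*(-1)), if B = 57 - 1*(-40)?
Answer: -3977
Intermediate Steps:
B = 97 (B = 57 + 40 = 97)
B*(-38 - 1*(-3)*(-1)) = 97*(-38 - 1*(-3)*(-1)) = 97*(-38 + 3*(-1)) = 97*(-38 - 3) = 97*(-41) = -3977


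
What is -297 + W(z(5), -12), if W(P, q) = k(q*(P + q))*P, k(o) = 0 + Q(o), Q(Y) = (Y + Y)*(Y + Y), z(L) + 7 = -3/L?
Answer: -210249477/125 ≈ -1.6820e+6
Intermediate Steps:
z(L) = -7 - 3/L
Q(Y) = 4*Y² (Q(Y) = (2*Y)*(2*Y) = 4*Y²)
k(o) = 4*o² (k(o) = 0 + 4*o² = 4*o²)
W(P, q) = 4*P*q²*(P + q)² (W(P, q) = (4*(q*(P + q))²)*P = (4*(q²*(P + q)²))*P = (4*q²*(P + q)²)*P = 4*P*q²*(P + q)²)
-297 + W(z(5), -12) = -297 + 4*(-7 - 3/5)*(-12)²*((-7 - 3/5) - 12)² = -297 + 4*(-7 - 3*⅕)*144*((-7 - 3*⅕) - 12)² = -297 + 4*(-7 - ⅗)*144*((-7 - ⅗) - 12)² = -297 + 4*(-38/5)*144*(-38/5 - 12)² = -297 + 4*(-38/5)*144*(-98/5)² = -297 + 4*(-38/5)*144*(9604/25) = -297 - 210212352/125 = -210249477/125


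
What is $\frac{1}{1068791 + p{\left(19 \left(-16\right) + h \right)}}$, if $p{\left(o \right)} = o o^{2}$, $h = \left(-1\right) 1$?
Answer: $- \frac{1}{27303834} \approx -3.6625 \cdot 10^{-8}$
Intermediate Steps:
$h = -1$
$p{\left(o \right)} = o^{3}$
$\frac{1}{1068791 + p{\left(19 \left(-16\right) + h \right)}} = \frac{1}{1068791 + \left(19 \left(-16\right) - 1\right)^{3}} = \frac{1}{1068791 + \left(-304 - 1\right)^{3}} = \frac{1}{1068791 + \left(-305\right)^{3}} = \frac{1}{1068791 - 28372625} = \frac{1}{-27303834} = - \frac{1}{27303834}$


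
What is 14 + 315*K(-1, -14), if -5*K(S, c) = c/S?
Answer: -868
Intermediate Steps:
K(S, c) = -c/(5*S)
14 + 315*K(-1, -14) = 14 + 315*(-⅕*(-14)/(-1)) = 14 + 315*(-⅕*(-14)*(-1)) = 14 + 315*(-14/5) = 14 - 882 = -868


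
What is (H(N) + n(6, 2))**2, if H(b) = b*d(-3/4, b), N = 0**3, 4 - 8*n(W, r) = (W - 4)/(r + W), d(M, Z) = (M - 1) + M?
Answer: 225/1024 ≈ 0.21973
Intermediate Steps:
d(M, Z) = -1 + 2*M (d(M, Z) = (-1 + M) + M = -1 + 2*M)
n(W, r) = 1/2 - (-4 + W)/(8*(W + r)) (n(W, r) = 1/2 - (W - 4)/(8*(r + W)) = 1/2 - (-4 + W)/(8*(W + r)))
N = 0
H(b) = -5*b/2 (H(b) = b*(-1 + 2*(-3/4)) = b*(-1 - 3/2) = b*(-5/2) = -5*b/2)
(H(N) + n(6, 2))**2 = (-5/2*0 + (4 + 3*6 + 4*2)/(8*(6 + 2)))**2 = (0 + (1/8)*(4 + 18 + 8)/8)**2 = (0 + (1/8)*(1/8)*30)**2 = (0 + 15/32)**2 = (15/32)**2 = 225/1024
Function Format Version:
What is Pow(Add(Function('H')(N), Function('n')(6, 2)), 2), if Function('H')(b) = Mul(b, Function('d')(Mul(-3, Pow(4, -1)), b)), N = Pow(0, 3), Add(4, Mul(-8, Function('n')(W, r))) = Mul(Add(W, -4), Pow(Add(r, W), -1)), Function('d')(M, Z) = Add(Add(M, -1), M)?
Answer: Rational(225, 1024) ≈ 0.21973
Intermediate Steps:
Function('d')(M, Z) = Add(-1, Mul(2, M)) (Function('d')(M, Z) = Add(Add(-1, M), M) = Add(-1, Mul(2, M)))
Function('n')(W, r) = Add(Rational(1, 2), Mul(Rational(-1, 8), Pow(Add(W, r), -1), Add(-4, W))) (Function('n')(W, r) = Add(Rational(1, 2), Mul(Rational(-1, 8), Mul(Add(W, -4), Pow(Add(r, W), -1)))) = Add(Rational(1, 2), Mul(Rational(-1, 8), Mul(Add(-4, W), Pow(Add(W, r), -1)))) = Add(Rational(1, 2), Mul(Rational(-1, 8), Mul(Pow(Add(W, r), -1), Add(-4, W)))) = Add(Rational(1, 2), Mul(Rational(-1, 8), Pow(Add(W, r), -1), Add(-4, W))))
N = 0
Function('H')(b) = Mul(Rational(-5, 2), b) (Function('H')(b) = Mul(b, Add(-1, Mul(2, Mul(-3, Pow(4, -1))))) = Mul(b, Add(-1, Mul(2, Mul(-3, Rational(1, 4))))) = Mul(b, Add(-1, Mul(2, Rational(-3, 4)))) = Mul(b, Add(-1, Rational(-3, 2))) = Mul(b, Rational(-5, 2)) = Mul(Rational(-5, 2), b))
Pow(Add(Function('H')(N), Function('n')(6, 2)), 2) = Pow(Add(Mul(Rational(-5, 2), 0), Mul(Rational(1, 8), Pow(Add(6, 2), -1), Add(4, Mul(3, 6), Mul(4, 2)))), 2) = Pow(Add(0, Mul(Rational(1, 8), Pow(8, -1), Add(4, 18, 8))), 2) = Pow(Add(0, Mul(Rational(1, 8), Rational(1, 8), 30)), 2) = Pow(Add(0, Rational(15, 32)), 2) = Pow(Rational(15, 32), 2) = Rational(225, 1024)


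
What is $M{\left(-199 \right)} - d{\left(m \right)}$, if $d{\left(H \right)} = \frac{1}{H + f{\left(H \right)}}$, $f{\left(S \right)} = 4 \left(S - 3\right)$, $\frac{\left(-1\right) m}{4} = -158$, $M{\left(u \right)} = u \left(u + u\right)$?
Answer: $\frac{249327895}{3148} \approx 79202.0$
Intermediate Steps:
$M{\left(u \right)} = 2 u^{2}$ ($M{\left(u \right)} = u 2 u = 2 u^{2}$)
$m = 632$ ($m = \left(-4\right) \left(-158\right) = 632$)
$f{\left(S \right)} = -12 + 4 S$ ($f{\left(S \right)} = 4 \left(-3 + S\right) = -12 + 4 S$)
$d{\left(H \right)} = \frac{1}{-12 + 5 H}$ ($d{\left(H \right)} = \frac{1}{H + \left(-12 + 4 H\right)} = \frac{1}{-12 + 5 H}$)
$M{\left(-199 \right)} - d{\left(m \right)} = 2 \left(-199\right)^{2} - \frac{1}{-12 + 5 \cdot 632} = 2 \cdot 39601 - \frac{1}{-12 + 3160} = 79202 - \frac{1}{3148} = \frac{249327895}{3148}$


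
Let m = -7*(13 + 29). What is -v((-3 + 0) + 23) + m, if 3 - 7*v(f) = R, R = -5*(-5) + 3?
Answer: -2033/7 ≈ -290.43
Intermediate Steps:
R = 28 (R = 25 + 3 = 28)
v(f) = -25/7 (v(f) = 3/7 - ⅐*28 = 3/7 - 4 = -25/7)
m = -294 (m = -7*42 = -294)
-v((-3 + 0) + 23) + m = -1*(-25/7) - 294 = 25/7 - 294 = -2033/7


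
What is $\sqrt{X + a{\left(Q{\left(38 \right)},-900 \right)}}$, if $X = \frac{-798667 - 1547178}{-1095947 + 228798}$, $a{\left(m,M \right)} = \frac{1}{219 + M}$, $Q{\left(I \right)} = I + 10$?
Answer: $\frac{4 \sqrt{58929326650667739}}{590528469} \approx 1.6443$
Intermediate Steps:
$Q{\left(I \right)} = 10 + I$
$X = \frac{2345845}{867149}$ ($X = - \frac{2345845}{-867149} = \left(-2345845\right) \left(- \frac{1}{867149}\right) = \frac{2345845}{867149} \approx 2.7052$)
$\sqrt{X + a{\left(Q{\left(38 \right)},-900 \right)}} = \sqrt{\frac{2345845}{867149} + \frac{1}{219 - 900}} = \sqrt{\frac{2345845}{867149} + \frac{1}{-681}} = \sqrt{\frac{2345845}{867149} - \frac{1}{681}} = \sqrt{\frac{1596653296}{590528469}} = \frac{4 \sqrt{58929326650667739}}{590528469}$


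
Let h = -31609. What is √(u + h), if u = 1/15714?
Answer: 5*I*√3854421682/1746 ≈ 177.79*I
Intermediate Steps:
u = 1/15714 ≈ 6.3638e-5
√(u + h) = √(1/15714 - 31609) = √(-496703825/15714) = 5*I*√3854421682/1746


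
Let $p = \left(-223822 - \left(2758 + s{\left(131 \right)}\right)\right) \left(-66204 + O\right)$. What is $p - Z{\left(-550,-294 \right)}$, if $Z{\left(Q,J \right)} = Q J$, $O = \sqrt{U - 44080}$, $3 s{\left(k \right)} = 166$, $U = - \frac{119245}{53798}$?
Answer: $15004003908 - \frac{339953 i \sqrt{127583844502830}}{80697} \approx 1.5004 \cdot 10^{10} - 4.7584 \cdot 10^{7} i$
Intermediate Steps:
$U = - \frac{119245}{53798}$ ($U = \left(-119245\right) \frac{1}{53798} = - \frac{119245}{53798} \approx -2.2165$)
$s{\left(k \right)} = \frac{166}{3}$ ($s{\left(k \right)} = \frac{1}{3} \cdot 166 = \frac{166}{3}$)
$O = \frac{i \sqrt{127583844502830}}{53798}$ ($O = \sqrt{- \frac{119245}{53798} - 44080} = \sqrt{- \frac{2371535085}{53798}} = \frac{i \sqrt{127583844502830}}{53798} \approx 209.96 i$)
$p = 15004165608 - \frac{339953 i \sqrt{127583844502830}}{80697}$ ($p = \left(-223822 - \frac{8440}{3}\right) \left(-66204 + \frac{i \sqrt{127583844502830}}{53798}\right) = - \frac{679906 \left(-66204 + \frac{i \sqrt{127583844502830}}{53798}\right)}{3} = 15004165608 - \frac{339953 i \sqrt{127583844502830}}{80697} \approx 1.5004 \cdot 10^{10} - 4.7584 \cdot 10^{7} i$)
$Z{\left(Q,J \right)} = J Q$
$p - Z{\left(-550,-294 \right)} = \left(15004165608 - \frac{339953 i \sqrt{127583844502830}}{80697}\right) - \left(-294\right) \left(-550\right) = \left(15004165608 - \frac{339953 i \sqrt{127583844502830}}{80697}\right) - 161700 = 15004003908 - \frac{339953 i \sqrt{127583844502830}}{80697}$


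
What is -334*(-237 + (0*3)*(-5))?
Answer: 79158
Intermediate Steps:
-334*(-237 + (0*3)*(-5)) = -334*(-237 + 0*(-5)) = -334*(-237 + 0) = -334*(-237) = 79158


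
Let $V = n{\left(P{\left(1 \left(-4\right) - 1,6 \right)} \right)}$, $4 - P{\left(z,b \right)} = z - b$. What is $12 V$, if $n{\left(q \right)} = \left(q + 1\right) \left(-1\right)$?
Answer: $-192$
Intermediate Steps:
$P{\left(z,b \right)} = 4 + b - z$ ($P{\left(z,b \right)} = 4 - \left(z - b\right) = 4 + \left(b - z\right) = 4 + b - z$)
$n{\left(q \right)} = -1 - q$ ($n{\left(q \right)} = \left(1 + q\right) \left(-1\right) = -1 - q$)
$V = -16$ ($V = -1 - \left(4 + 6 - \left(1 \left(-4\right) - 1\right)\right) = -1 - \left(4 + 6 - \left(-4 - 1\right)\right) = -1 - \left(4 + 6 - -5\right) = -1 - \left(4 + 6 + 5\right) = -1 - 15 = -16$)
$12 V = 12 \left(-16\right) = -192$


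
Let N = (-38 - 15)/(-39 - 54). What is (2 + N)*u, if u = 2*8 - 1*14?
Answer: 478/93 ≈ 5.1398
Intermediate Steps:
N = 53/93 (N = -53/(-93) = -53*(-1/93) = 53/93 ≈ 0.56989)
u = 2 (u = 16 - 14 = 2)
(2 + N)*u = (2 + 53/93)*2 = (239/93)*2 = 478/93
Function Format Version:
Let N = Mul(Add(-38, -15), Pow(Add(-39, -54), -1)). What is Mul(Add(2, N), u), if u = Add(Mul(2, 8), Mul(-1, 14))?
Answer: Rational(478, 93) ≈ 5.1398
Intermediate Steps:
N = Rational(53, 93) (N = Mul(-53, Pow(-93, -1)) = Mul(-53, Rational(-1, 93)) = Rational(53, 93) ≈ 0.56989)
u = 2 (u = Add(16, -14) = 2)
Mul(Add(2, N), u) = Mul(Add(2, Rational(53, 93)), 2) = Mul(Rational(239, 93), 2) = Rational(478, 93)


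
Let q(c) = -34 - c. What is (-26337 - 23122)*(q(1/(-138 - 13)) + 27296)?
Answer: -203601089417/151 ≈ -1.3484e+9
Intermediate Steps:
(-26337 - 23122)*(q(1/(-138 - 13)) + 27296) = (-26337 - 23122)*((-34 - 1/(-138 - 13)) + 27296) = -49459*((-34 - 1/(-151)) + 27296) = -49459*((-34 - 1*(-1/151)) + 27296) = -49459*((-34 + 1/151) + 27296) = -49459*(-5133/151 + 27296) = -49459*4116563/151 = -203601089417/151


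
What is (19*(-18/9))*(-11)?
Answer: 418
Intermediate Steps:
(19*(-18/9))*(-11) = (19*(-18*1/9))*(-11) = (19*(-2))*(-11) = -38*(-11) = 418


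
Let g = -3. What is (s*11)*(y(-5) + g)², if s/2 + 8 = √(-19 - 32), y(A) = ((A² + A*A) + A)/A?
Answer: -25344 + 3168*I*√51 ≈ -25344.0 + 22624.0*I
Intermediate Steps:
y(A) = (A + 2*A²)/A (y(A) = ((A² + A²) + A)/A = (2*A² + A)/A = (A + 2*A²)/A)
s = -16 + 2*I*√51 (s = -16 + 2*√(-19 - 32) = -16 + 2*√(-51) = -16 + 2*(I*√51) = -16 + 2*I*√51 ≈ -16.0 + 14.283*I)
(s*11)*(y(-5) + g)² = ((-16 + 2*I*√51)*11)*((1 + 2*(-5)) - 3)² = (-176 + 22*I*√51)*((1 - 10) - 3)² = (-176 + 22*I*√51)*(-9 - 3)² = (-176 + 22*I*√51)*(-12)² = (-176 + 22*I*√51)*144 = -25344 + 3168*I*√51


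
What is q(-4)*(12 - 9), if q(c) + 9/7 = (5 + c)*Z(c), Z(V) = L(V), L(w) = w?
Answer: -111/7 ≈ -15.857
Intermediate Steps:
Z(V) = V
q(c) = -9/7 + c*(5 + c) (q(c) = -9/7 + (5 + c)*c = -9/7 + c*(5 + c))
q(-4)*(12 - 9) = (-9/7 + (-4)**2 + 5*(-4))*(12 - 9) = (-9/7 + 16 - 20)*3 = -37/7*3 = -111/7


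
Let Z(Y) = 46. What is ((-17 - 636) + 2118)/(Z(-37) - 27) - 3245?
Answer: -60190/19 ≈ -3167.9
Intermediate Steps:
((-17 - 636) + 2118)/(Z(-37) - 27) - 3245 = ((-17 - 636) + 2118)/(46 - 27) - 3245 = (-653 + 2118)/19 - 3245 = 1465*(1/19) - 3245 = 1465/19 - 3245 = -60190/19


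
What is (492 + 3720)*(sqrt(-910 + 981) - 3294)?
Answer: -13874328 + 4212*sqrt(71) ≈ -1.3839e+7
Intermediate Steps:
(492 + 3720)*(sqrt(-910 + 981) - 3294) = 4212*(sqrt(71) - 3294) = 4212*(-3294 + sqrt(71)) = -13874328 + 4212*sqrt(71)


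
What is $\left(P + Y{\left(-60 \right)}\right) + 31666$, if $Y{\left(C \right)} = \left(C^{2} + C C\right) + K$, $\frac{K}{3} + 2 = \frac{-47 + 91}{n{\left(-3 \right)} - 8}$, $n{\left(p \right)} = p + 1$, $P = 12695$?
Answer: $\frac{257709}{5} \approx 51542.0$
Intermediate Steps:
$n{\left(p \right)} = 1 + p$
$K = - \frac{96}{5}$ ($K = -6 + 3 \frac{-47 + 91}{\left(1 - 3\right) - 8} = -6 + 3 \frac{44}{-2 - 8} = -6 + 3 \frac{44}{-10} = -6 + 3 \cdot 44 \left(- \frac{1}{10}\right) = -6 + 3 \left(- \frac{22}{5}\right) = -6 - \frac{66}{5} = - \frac{96}{5} \approx -19.2$)
$Y{\left(C \right)} = - \frac{96}{5} + 2 C^{2}$ ($Y{\left(C \right)} = \left(C^{2} + C C\right) - \frac{96}{5} = \left(C^{2} + C^{2}\right) - \frac{96}{5} = 2 C^{2} - \frac{96}{5} = - \frac{96}{5} + 2 C^{2}$)
$\left(P + Y{\left(-60 \right)}\right) + 31666 = \left(12695 - \left(\frac{96}{5} - 2 \left(-60\right)^{2}\right)\right) + 31666 = \left(12695 + \left(- \frac{96}{5} + 2 \cdot 3600\right)\right) + 31666 = \left(12695 + \left(- \frac{96}{5} + 7200\right)\right) + 31666 = \left(12695 + \frac{35904}{5}\right) + 31666 = \frac{99379}{5} + 31666 = \frac{257709}{5}$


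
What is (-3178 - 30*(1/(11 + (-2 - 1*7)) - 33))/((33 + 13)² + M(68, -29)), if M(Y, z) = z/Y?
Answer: -149804/143859 ≈ -1.0413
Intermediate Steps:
(-3178 - 30*(1/(11 + (-2 - 1*7)) - 33))/((33 + 13)² + M(68, -29)) = (-3178 - 30*(1/(11 + (-2 - 1*7)) - 33))/((33 + 13)² - 29/68) = (-3178 - 30*(1/(11 + (-2 - 7)) - 33))/(46² - 29*1/68) = (-3178 - 30*(1/(11 - 9) - 33))/(2116 - 29/68) = (-3178 - 30*(1/2 - 33))/(143859/68) = (-3178 - 30*(½ - 33))*(68/143859) = (-3178 - 30*(-65/2))*(68/143859) = (-3178 + 975)*(68/143859) = -2203*68/143859 = -149804/143859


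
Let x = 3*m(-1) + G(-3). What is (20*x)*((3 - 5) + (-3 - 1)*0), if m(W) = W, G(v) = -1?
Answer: 160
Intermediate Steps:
x = -4 (x = 3*(-1) - 1 = -3 - 1 = -4)
(20*x)*((3 - 5) + (-3 - 1)*0) = (20*(-4))*((3 - 5) + (-3 - 1)*0) = -80*(-2 - 4*0) = -80*(-2 + 0) = -80*(-2) = 160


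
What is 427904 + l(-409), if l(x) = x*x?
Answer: 595185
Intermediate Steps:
l(x) = x²
427904 + l(-409) = 427904 + (-409)² = 427904 + 167281 = 595185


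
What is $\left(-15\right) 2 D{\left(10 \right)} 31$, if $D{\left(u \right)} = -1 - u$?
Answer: $10230$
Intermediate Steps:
$\left(-15\right) 2 D{\left(10 \right)} 31 = \left(-15\right) 2 \left(-1 - 10\right) 31 = - 30 \left(-1 - 10\right) 31 = \left(-30\right) \left(-11\right) 31 = 330 \cdot 31 = 10230$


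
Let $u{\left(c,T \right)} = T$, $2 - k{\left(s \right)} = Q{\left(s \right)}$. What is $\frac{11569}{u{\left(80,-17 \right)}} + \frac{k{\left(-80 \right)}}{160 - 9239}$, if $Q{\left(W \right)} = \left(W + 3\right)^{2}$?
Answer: $- \frac{104934192}{154343} \approx -679.88$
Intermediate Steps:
$Q{\left(W \right)} = \left(3 + W\right)^{2}$
$k{\left(s \right)} = 2 - \left(3 + s\right)^{2}$
$\frac{11569}{u{\left(80,-17 \right)}} + \frac{k{\left(-80 \right)}}{160 - 9239} = \frac{11569}{-17} + \frac{2 - \left(3 - 80\right)^{2}}{160 - 9239} = 11569 \left(- \frac{1}{17}\right) + \frac{2 - \left(-77\right)^{2}}{-9079} = - \frac{11569}{17} + \left(2 - 5929\right) \left(- \frac{1}{9079}\right) = - \frac{11569}{17} - - \frac{5927}{9079} = - \frac{11569}{17} + \frac{5927}{9079} = - \frac{104934192}{154343}$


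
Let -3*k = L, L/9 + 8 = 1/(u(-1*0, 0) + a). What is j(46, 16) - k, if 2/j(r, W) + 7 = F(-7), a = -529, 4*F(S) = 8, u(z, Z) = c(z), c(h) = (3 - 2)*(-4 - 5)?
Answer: -65651/2690 ≈ -24.406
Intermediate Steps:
c(h) = -9 (c(h) = 1*(-9) = -9)
u(z, Z) = -9
F(S) = 2 (F(S) = (¼)*8 = 2)
L = -38745/538 (L = -72 + 9/(-9 - 529) = -72 + 9/(-538) = -72 + 9*(-1/538) = -72 - 9/538 = -38745/538 ≈ -72.017)
k = 12915/538 (k = -⅓*(-38745/538) = 12915/538 ≈ 24.006)
j(r, W) = -⅖ (j(r, W) = 2/(-7 + 2) = 2/(-5) = 2*(-⅕) = -⅖)
j(46, 16) - k = -⅖ - 1*12915/538 = -⅖ - 12915/538 = -65651/2690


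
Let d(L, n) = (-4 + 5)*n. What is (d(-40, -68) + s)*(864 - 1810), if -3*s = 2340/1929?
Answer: 41608864/643 ≈ 64711.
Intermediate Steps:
s = -260/643 (s = -780/1929 = -1/3*780/643 = -260/643 ≈ -0.40435)
d(L, n) = n (d(L, n) = 1*n = n)
(d(-40, -68) + s)*(864 - 1810) = (-68 - 260/643)*(864 - 1810) = -43984/643*(-946) = 41608864/643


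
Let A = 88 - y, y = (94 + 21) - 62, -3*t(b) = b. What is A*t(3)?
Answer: -35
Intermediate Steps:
t(b) = -b/3
y = 53 (y = 115 - 62 = 53)
A = 35 (A = 88 - 1*53 = 88 - 53 = 35)
A*t(3) = 35*(-1/3*3) = 35*(-1) = -35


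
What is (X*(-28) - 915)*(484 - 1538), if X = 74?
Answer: 3148298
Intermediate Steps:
(X*(-28) - 915)*(484 - 1538) = (74*(-28) - 915)*(484 - 1538) = (-2072 - 915)*(-1054) = -2987*(-1054) = 3148298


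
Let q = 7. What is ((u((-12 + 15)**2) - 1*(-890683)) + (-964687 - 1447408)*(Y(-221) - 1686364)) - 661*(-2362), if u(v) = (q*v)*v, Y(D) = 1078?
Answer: 4065072386702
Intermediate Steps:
u(v) = 7*v**2 (u(v) = (7*v)*v = 7*v**2)
((u((-12 + 15)**2) - 1*(-890683)) + (-964687 - 1447408)*(Y(-221) - 1686364)) - 661*(-2362) = ((7*((-12 + 15)**2)**2 - 1*(-890683)) + (-964687 - 1447408)*(1078 - 1686364)) - 661*(-2362) = ((7*(3**2)**2 + 890683) - 2412095*(-1685286)) + 1561282 = ((7*9**2 + 890683) + 4065069934170) + 1561282 = ((7*81 + 890683) + 4065069934170) + 1561282 = ((567 + 890683) + 4065069934170) + 1561282 = (891250 + 4065069934170) + 1561282 = 4065070825420 + 1561282 = 4065072386702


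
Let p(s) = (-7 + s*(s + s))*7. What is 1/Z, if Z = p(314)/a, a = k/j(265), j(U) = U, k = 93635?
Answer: 18727/73155635 ≈ 0.00025599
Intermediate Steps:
p(s) = -49 + 14*s**2 (p(s) = (-7 + s*(2*s))*7 = (-7 + 2*s**2)*7 = -49 + 14*s**2)
a = 18727/53 (a = 93635/265 = 93635*(1/265) = 18727/53 ≈ 353.34)
Z = 73155635/18727 (Z = (-49 + 14*314**2)/(18727/53) = (-49 + 14*98596)*(53/18727) = (-49 + 1380344)*(53/18727) = 1380295*(53/18727) = 73155635/18727 ≈ 3906.4)
1/Z = 1/(73155635/18727) = 18727/73155635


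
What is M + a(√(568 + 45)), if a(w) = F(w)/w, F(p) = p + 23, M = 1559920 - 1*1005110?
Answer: 554811 + 23*√613/613 ≈ 5.5481e+5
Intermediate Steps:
M = 554810 (M = 1559920 - 1005110 = 554810)
F(p) = 23 + p
a(w) = (23 + w)/w
M + a(√(568 + 45)) = 554810 + (23 + √(568 + 45))/(√(568 + 45)) = 554810 + (23 + √613)/(√613) = 554810 + (√613/613)*(23 + √613) = 554810 + √613*(23 + √613)/613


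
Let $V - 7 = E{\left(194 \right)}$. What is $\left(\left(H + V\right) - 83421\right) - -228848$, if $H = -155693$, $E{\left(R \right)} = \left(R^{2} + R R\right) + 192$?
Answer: $65205$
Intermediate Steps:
$E{\left(R \right)} = 192 + 2 R^{2}$ ($E{\left(R \right)} = \left(R^{2} + R^{2}\right) + 192 = 2 R^{2} + 192 = 192 + 2 R^{2}$)
$V = 75471$ ($V = 7 + \left(192 + 2 \cdot 194^{2}\right) = 7 + \left(192 + 2 \cdot 37636\right) = 7 + \left(192 + 75272\right) = 7 + 75464 = 75471$)
$\left(\left(H + V\right) - 83421\right) - -228848 = \left(\left(-155693 + 75471\right) - 83421\right) - -228848 = \left(-80222 - 83421\right) + 228848 = -163643 + 228848 = 65205$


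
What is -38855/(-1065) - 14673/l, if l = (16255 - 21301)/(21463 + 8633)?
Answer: 15683285995/179133 ≈ 87551.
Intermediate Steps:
l = -841/5016 (l = -5046/30096 = -5046*1/30096 = -841/5016 ≈ -0.16766)
-38855/(-1065) - 14673/l = -38855/(-1065) - 14673/(-841/5016) = -38855*(-1/1065) - 14673*(-5016/841) = 7771/213 + 73599768/841 = 15683285995/179133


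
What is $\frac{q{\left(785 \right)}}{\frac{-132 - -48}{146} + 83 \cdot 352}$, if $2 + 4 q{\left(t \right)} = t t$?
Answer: $\frac{44984279}{8530904} \approx 5.2731$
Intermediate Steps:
$q{\left(t \right)} = - \frac{1}{2} + \frac{t^{2}}{4}$ ($q{\left(t \right)} = - \frac{1}{2} + \frac{t t}{4} = - \frac{1}{2} + \frac{t^{2}}{4}$)
$\frac{q{\left(785 \right)}}{\frac{-132 - -48}{146} + 83 \cdot 352} = \frac{- \frac{1}{2} + \frac{785^{2}}{4}}{\frac{-132 - -48}{146} + 83 \cdot 352} = \frac{- \frac{1}{2} + \frac{1}{4} \cdot 616225}{\left(-132 + 48\right) \frac{1}{146} + 29216} = \frac{- \frac{1}{2} + \frac{616225}{4}}{\left(-84\right) \frac{1}{146} + 29216} = \frac{616223}{4 \left(- \frac{42}{73} + 29216\right)} = \frac{616223}{4 \cdot \frac{2132726}{73}} = \frac{616223}{4} \cdot \frac{73}{2132726} = \frac{44984279}{8530904}$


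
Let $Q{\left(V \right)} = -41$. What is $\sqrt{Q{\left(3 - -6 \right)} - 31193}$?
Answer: $i \sqrt{31234} \approx 176.73 i$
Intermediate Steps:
$\sqrt{Q{\left(3 - -6 \right)} - 31193} = \sqrt{-41 - 31193} = \sqrt{-31234} = i \sqrt{31234}$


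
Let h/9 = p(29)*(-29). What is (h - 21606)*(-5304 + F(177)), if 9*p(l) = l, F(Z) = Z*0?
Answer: 119058888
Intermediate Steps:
F(Z) = 0
p(l) = l/9
h = -841 (h = 9*(((⅑)*29)*(-29)) = 9*((29/9)*(-29)) = 9*(-841/9) = -841)
(h - 21606)*(-5304 + F(177)) = (-841 - 21606)*(-5304 + 0) = -22447*(-5304) = 119058888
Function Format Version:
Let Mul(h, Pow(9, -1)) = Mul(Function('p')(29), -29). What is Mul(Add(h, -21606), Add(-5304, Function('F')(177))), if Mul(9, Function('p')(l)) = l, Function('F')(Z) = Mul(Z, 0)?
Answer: 119058888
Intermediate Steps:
Function('F')(Z) = 0
Function('p')(l) = Mul(Rational(1, 9), l)
h = -841 (h = Mul(9, Mul(Mul(Rational(1, 9), 29), -29)) = Mul(9, Mul(Rational(29, 9), -29)) = Mul(9, Rational(-841, 9)) = -841)
Mul(Add(h, -21606), Add(-5304, Function('F')(177))) = Mul(Add(-841, -21606), Add(-5304, 0)) = Mul(-22447, -5304) = 119058888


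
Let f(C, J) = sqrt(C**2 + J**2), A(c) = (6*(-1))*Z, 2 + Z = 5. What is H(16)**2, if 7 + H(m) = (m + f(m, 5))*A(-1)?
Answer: 178069 + 10620*sqrt(281) ≈ 3.5609e+5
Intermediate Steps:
Z = 3 (Z = -2 + 5 = 3)
A(c) = -18 (A(c) = (6*(-1))*3 = -6*3 = -18)
H(m) = -7 - 18*m - 18*sqrt(25 + m**2) (H(m) = -7 + (m + sqrt(m**2 + 5**2))*(-18) = -7 + (m + sqrt(m**2 + 25))*(-18) = -7 + (m + sqrt(25 + m**2))*(-18) = -7 + (-18*m - 18*sqrt(25 + m**2)) = -7 - 18*m - 18*sqrt(25 + m**2))
H(16)**2 = (-7 - 18*16 - 18*sqrt(25 + 16**2))**2 = (-7 - 288 - 18*sqrt(25 + 256))**2 = (-7 - 288 - 18*sqrt(281))**2 = (-295 - 18*sqrt(281))**2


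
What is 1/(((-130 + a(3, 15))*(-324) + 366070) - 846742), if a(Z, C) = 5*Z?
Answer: -1/443412 ≈ -2.2552e-6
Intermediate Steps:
1/(((-130 + a(3, 15))*(-324) + 366070) - 846742) = 1/(((-130 + 5*3)*(-324) + 366070) - 846742) = 1/(((-130 + 15)*(-324) + 366070) - 846742) = 1/((-115*(-324) + 366070) - 846742) = 1/((37260 + 366070) - 846742) = 1/(403330 - 846742) = 1/(-443412) = -1/443412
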